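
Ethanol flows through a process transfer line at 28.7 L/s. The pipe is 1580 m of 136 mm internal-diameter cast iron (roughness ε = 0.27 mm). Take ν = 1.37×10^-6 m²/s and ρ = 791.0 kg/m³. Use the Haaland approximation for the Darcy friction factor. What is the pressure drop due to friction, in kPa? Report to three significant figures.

V = 4Q/(πD²) = 4·0.0287/(π·0.136²) = 1.976 m/s
Re = VD/ν = 1.976·0.136/1.37×10^-6 = 1.96×10^5 → turbulent
ε/D = 0.27/136 = 0.00199
Haaland: f = 0.02423
h_f = f(L/D)V²/(2g) = 0.02423·(1580/0.136)·1.976²/(2·9.81) = 55.99 m
Δp = ρg·h_f = 791.0·9.81·55.99 = 434.5 kPa

Δp ≈ 434 kPa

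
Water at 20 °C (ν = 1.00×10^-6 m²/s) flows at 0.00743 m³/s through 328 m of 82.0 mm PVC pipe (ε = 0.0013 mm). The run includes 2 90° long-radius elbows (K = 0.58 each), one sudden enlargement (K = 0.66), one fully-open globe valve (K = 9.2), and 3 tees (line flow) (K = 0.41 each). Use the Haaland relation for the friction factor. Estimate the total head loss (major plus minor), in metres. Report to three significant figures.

H_L ≈ 8.25 m

V = 4Q/(πD²) = 1.407 m/s; V²/2g = 0.1009 m
Re = 1.15×10^5, ε/D = 1.59×10^-5 → f = 0.01737 (Haaland)
Major: h_f = f(L/D)·V²/2g = 0.01737·4000·0.1009 = 7.010 m
Minor: ΣK = 12.2; h_m = ΣK·V²/2g = 1.236 m
Total H_L = 7.010 + 1.236 = 8.246 m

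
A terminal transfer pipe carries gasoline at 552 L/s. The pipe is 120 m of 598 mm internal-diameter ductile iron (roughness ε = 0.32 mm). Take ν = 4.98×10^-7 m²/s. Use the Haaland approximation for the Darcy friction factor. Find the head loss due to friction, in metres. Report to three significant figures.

V = 4Q/(πD²) = 4·0.552/(π·0.598²) = 1.965 m/s
Re = VD/ν = 1.965·0.598/4.98×10^-7 = 2.36×10^6 → turbulent
ε/D = 0.32/598 = 5.35×10^-4
Haaland: f = 0.01717
h_f = f(L/D)V²/(2g) = 0.01717·(120/0.598)·1.965²/(2·9.81) = 0.6784 m

h_f ≈ 0.678 m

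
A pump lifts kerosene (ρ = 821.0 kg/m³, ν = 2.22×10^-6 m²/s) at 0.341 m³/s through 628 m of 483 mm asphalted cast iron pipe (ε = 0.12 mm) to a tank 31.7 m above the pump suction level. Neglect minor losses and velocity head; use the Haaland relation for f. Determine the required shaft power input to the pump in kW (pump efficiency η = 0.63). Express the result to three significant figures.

V = 4Q/(πD²) = 1.861 m/s; Re = 4.05×10^5; ε/D = 2.48×10^-4; f = 0.01599
h_f = f(L/D)V²/2g = 3.670 m
Total head H = z + h_f = 31.7 + 3.670 = 35.37 m
P_hyd = ρgQH = 821.0·9.81·0.341·35.37 = 97.14 kW
P_shaft = P_hyd/η = 97.14/0.63 = 154.2 kW

P_shaft ≈ 154 kW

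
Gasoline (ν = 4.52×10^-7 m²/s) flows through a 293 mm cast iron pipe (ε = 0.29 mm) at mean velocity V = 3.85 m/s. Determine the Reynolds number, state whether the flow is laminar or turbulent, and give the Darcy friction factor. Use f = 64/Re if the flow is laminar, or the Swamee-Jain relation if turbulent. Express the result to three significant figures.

Re = VD/ν = 3.850·0.293/4.52×10^-7 = 2.50×10^6
Re > 4000 → turbulent; ε/D = 9.90×10^-4
Swamee-Jain: f = 0.01976

Re ≈ 2.50×10^6; turbulent; f ≈ 0.0198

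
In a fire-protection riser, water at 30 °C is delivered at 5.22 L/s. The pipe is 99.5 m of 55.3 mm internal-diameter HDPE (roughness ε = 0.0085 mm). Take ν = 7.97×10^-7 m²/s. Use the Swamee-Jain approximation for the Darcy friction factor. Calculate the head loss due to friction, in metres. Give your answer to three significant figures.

h_f ≈ 7.59 m

V = 4Q/(πD²) = 4·0.00522/(π·0.0553²) = 2.173 m/s
Re = VD/ν = 2.173·0.0553/7.97×10^-7 = 1.51×10^5 → turbulent
ε/D = 0.0085/55.3 = 1.54×10^-4
Swamee-Jain: f = 0.01752
h_f = f(L/D)V²/(2g) = 0.01752·(99.5/0.0553)·2.173²/(2·9.81) = 7.590 m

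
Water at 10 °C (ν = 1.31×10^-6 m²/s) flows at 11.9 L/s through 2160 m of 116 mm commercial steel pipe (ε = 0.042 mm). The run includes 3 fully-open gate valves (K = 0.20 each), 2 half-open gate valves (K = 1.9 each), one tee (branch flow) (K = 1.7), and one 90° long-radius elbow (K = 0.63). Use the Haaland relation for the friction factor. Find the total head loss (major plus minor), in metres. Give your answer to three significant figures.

V = 4Q/(πD²) = 1.126 m/s; V²/2g = 0.06462 m
Re = 9.97×10^4, ε/D = 3.62×10^-4 → f = 0.01948 (Haaland)
Major: h_f = f(L/D)·V²/2g = 0.01948·18621·0.06462 = 23.44 m
Minor: ΣK = 6.73; h_m = ΣK·V²/2g = 0.4349 m
Total H_L = 23.44 + 0.4349 = 23.88 m

H_L ≈ 23.9 m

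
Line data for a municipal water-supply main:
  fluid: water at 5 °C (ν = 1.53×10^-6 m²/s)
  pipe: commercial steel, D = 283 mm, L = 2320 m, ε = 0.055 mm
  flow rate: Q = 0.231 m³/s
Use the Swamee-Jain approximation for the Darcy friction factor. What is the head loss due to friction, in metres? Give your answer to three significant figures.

V = 4Q/(πD²) = 4·0.231/(π·0.283²) = 3.672 m/s
Re = VD/ν = 3.672·0.283/1.53×10^-6 = 6.79×10^5 → turbulent
ε/D = 0.055/283 = 1.94×10^-4
Swamee-Jain: f = 0.01508
h_f = f(L/D)V²/(2g) = 0.01508·(2320/0.283)·3.672²/(2·9.81) = 85.00 m

h_f ≈ 85.0 m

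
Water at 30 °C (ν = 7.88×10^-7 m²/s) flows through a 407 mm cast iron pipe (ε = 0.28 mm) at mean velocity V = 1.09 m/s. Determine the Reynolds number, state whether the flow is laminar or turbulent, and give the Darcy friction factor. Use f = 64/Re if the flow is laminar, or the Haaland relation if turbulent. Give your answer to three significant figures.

Re ≈ 5.63×10^5; turbulent; f ≈ 0.0186

Re = VD/ν = 1.090·0.407/7.88×10^-7 = 5.63×10^5
Re > 4000 → turbulent; ε/D = 6.88×10^-4
Haaland: f = 0.01861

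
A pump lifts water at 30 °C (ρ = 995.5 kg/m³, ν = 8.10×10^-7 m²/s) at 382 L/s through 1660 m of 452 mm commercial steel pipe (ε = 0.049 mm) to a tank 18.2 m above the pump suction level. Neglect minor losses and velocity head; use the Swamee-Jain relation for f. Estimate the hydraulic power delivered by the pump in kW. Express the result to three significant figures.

V = 4Q/(πD²) = 2.381 m/s; Re = 1.33×10^6; ε/D = 1.08×10^-4; f = 0.01335
h_f = f(L/D)V²/2g = 14.16 m
Total head H = z + h_f = 18.2 + 14.16 = 32.36 m
P_hyd = ρgQH = 995.5·9.81·0.382·32.36 = 120.7 kW

P_hyd ≈ 121 kW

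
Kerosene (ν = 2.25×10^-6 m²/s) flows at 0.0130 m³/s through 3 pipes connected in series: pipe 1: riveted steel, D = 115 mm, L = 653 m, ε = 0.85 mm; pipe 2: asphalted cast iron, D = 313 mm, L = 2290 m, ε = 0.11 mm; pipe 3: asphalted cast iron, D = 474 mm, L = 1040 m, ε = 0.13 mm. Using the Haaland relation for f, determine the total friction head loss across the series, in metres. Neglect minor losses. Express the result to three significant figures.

Pipe 1: V = 1.252 m/s, Re = 6.40×10^4, ε/D = 0.00739, f = 0.03541, h_1 = f(L/D)V²/2g = 16.05 m
Pipe 2: V = 0.1690 m/s, Re = 2.35×10^4, ε/D = 3.51×10^-4, f = 0.02542, h_2 = f(L/D)V²/2g = 0.2706 m
Pipe 3: V = 0.07367 m/s, Re = 1.55×10^4, ε/D = 2.74×10^-4, f = 0.02788, h_3 = f(L/D)V²/2g = 0.01692 m
Series → Q common, losses add: H = Σh = 16.34 m

H ≈ 16.3 m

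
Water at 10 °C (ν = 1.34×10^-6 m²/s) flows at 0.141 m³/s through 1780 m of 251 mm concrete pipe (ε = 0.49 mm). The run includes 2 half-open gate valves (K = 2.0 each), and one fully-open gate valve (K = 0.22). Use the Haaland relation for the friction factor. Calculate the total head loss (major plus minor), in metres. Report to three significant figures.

V = 4Q/(πD²) = 2.850 m/s; V²/2g = 0.4139 m
Re = 5.34×10^5, ε/D = 0.00195 → f = 0.02362 (Haaland)
Major: h_f = f(L/D)·V²/2g = 0.02362·7092·0.4139 = 69.34 m
Minor: ΣK = 4.22; h_m = ΣK·V²/2g = 1.747 m
Total H_L = 69.34 + 1.747 = 71.09 m

H_L ≈ 71.1 m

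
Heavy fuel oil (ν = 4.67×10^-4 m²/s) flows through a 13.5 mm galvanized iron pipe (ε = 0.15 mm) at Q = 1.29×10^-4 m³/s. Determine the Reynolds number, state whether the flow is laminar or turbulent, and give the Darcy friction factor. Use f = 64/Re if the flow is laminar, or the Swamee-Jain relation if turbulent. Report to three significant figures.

Re ≈ 26.1; laminar; f = 64/Re ≈ 2.46

V = 4Q/(πD²) = 0.9012 m/s
Re = VD/ν = 0.9012·0.0135/4.67×10^-4 = 26.1
Re < 2300 → laminar → f = 64/Re = 2.457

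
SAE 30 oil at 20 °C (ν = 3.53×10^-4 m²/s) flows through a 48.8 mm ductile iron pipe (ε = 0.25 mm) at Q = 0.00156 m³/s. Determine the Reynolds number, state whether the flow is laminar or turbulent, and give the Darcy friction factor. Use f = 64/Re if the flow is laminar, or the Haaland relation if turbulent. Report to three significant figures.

Re ≈ 115; laminar; f = 64/Re ≈ 0.555

V = 4Q/(πD²) = 0.8341 m/s
Re = VD/ν = 0.8341·0.0488/3.53×10^-4 = 115
Re < 2300 → laminar → f = 64/Re = 0.5551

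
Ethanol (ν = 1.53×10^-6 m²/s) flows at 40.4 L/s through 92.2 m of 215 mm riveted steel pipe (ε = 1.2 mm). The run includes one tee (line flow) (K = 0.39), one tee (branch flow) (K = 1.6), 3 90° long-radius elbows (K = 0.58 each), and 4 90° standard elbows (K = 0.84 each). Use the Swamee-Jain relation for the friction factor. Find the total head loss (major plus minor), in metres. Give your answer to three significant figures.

H_L ≈ 1.32 m

V = 4Q/(πD²) = 1.113 m/s; V²/2g = 0.06311 m
Re = 1.56×10^5, ε/D = 0.00558 → f = 0.03217 (Swamee-Jain)
Major: h_f = f(L/D)·V²/2g = 0.03217·428.8·0.06311 = 0.8706 m
Minor: ΣK = 7.09; h_m = ΣK·V²/2g = 0.4475 m
Total H_L = 0.8706 + 0.4475 = 1.318 m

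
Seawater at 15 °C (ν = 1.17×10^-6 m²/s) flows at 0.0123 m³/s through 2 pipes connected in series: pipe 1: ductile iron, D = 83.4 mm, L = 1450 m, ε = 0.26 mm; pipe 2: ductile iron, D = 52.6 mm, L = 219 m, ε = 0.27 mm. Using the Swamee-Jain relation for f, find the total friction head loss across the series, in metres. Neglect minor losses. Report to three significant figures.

H ≈ 335 m

Pipe 1: V = 2.252 m/s, Re = 1.60×10^5, ε/D = 0.00312, f = 0.02746, h_1 = f(L/D)V²/2g = 123.4 m
Pipe 2: V = 5.660 m/s, Re = 2.54×10^5, ε/D = 0.00513, f = 0.03113, h_2 = f(L/D)V²/2g = 211.6 m
Series → Q common, losses add: H = Σh = 335.0 m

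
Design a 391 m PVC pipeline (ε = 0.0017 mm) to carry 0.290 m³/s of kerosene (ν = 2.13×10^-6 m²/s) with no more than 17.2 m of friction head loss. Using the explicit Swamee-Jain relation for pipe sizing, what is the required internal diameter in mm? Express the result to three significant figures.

D ≈ 293 mm

Swamee-Jain (Type III): D = 0.66·[ε^1.25·(LQ²/(gh_f))^4.75 + ν·Q^9.4·(L/(gh_f))^5.2]^0.04
LQ²/(gh_f) = 0.1949; L/(gh_f) = 2.317
Term 1 = ε^1.25·(…)^4.75 = 2.60×10^-11; Term 2 = ν·Q^9.4·(…)^5.2 = 1.49×10^-9
D = 0.66·(2.60×10^-11 + 1.49×10^-9)^0.04 = 0.2929 m = 293 mm
Check: V = 4.30 m/s, Re = 5.92×10^5, f = 0.01281, h_f = 16.1 m ≈ 17.2 m ✓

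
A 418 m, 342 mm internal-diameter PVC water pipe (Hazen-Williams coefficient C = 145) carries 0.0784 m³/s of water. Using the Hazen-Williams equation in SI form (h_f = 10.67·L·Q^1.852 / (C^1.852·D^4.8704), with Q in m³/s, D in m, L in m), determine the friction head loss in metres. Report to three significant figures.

h_f = 10.67·418·0.0784^1.852 / (145^1.852·0.342^4.8704) = 0.7383 m

h_f ≈ 0.738 m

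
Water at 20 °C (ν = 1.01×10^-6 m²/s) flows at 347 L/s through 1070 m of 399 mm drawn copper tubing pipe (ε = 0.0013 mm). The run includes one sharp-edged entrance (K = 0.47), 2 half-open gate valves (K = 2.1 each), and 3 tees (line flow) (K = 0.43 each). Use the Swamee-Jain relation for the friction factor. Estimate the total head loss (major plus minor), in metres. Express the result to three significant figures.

H_L ≈ 14.5 m

V = 4Q/(πD²) = 2.775 m/s; V²/2g = 0.3925 m
Re = 1.10×10^6, ε/D = 3.26×10^-6 → f = 0.01152 (Swamee-Jain)
Major: h_f = f(L/D)·V²/2g = 0.01152·2682·0.3925 = 12.12 m
Minor: ΣK = 5.96; h_m = ΣK·V²/2g = 2.340 m
Total H_L = 12.12 + 2.340 = 14.46 m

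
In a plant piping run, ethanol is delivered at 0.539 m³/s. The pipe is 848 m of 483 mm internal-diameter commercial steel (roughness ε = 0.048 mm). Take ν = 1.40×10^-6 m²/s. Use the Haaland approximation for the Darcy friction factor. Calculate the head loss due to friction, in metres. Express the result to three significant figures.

V = 4Q/(πD²) = 4·0.539/(π·0.483²) = 2.942 m/s
Re = VD/ν = 2.942·0.483/1.40×10^-6 = 1.01×10^6 → turbulent
ε/D = 0.048/483 = 9.94×10^-5
Haaland: f = 0.01330
h_f = f(L/D)V²/(2g) = 0.01330·(848/0.483)·2.942²/(2·9.81) = 10.30 m

h_f ≈ 10.3 m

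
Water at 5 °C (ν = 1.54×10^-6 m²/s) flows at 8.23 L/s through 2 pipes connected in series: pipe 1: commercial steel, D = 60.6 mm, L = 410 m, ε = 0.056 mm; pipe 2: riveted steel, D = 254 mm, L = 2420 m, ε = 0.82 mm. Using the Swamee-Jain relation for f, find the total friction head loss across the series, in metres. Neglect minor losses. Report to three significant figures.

H ≈ 61.7 m

Pipe 1: V = 2.853 m/s, Re = 1.12×10^5, ε/D = 9.24×10^-4, f = 0.02183, h_1 = f(L/D)V²/2g = 61.30 m
Pipe 2: V = 0.1624 m/s, Re = 2.68×10^4, ε/D = 0.00323, f = 0.03113, h_2 = f(L/D)V²/2g = 0.3988 m
Series → Q common, losses add: H = Σh = 61.70 m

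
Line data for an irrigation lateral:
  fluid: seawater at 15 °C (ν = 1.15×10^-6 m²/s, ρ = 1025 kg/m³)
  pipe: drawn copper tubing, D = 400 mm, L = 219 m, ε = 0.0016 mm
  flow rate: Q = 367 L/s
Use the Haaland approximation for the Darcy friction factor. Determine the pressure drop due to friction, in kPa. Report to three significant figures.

Δp ≈ 27.8 kPa

V = 4Q/(πD²) = 4·0.367/(π·0.400²) = 2.920 m/s
Re = VD/ν = 2.920·0.400/1.15×10^-6 = 1.02×10^6 → turbulent
ε/D = 0.0016/400 = 4.00×10^-6
Haaland: f = 0.01162
h_f = f(L/D)V²/(2g) = 0.01162·(219/0.400)·2.920²/(2·9.81) = 2.767 m
Δp = ρg·h_f = 1025·9.81·2.767 = 27.82 kPa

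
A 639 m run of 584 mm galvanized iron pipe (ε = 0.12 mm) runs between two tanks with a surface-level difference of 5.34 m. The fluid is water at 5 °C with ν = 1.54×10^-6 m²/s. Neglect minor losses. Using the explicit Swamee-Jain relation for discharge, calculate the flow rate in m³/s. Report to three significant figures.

Swamee-Jain (Type II): Q = -0.965·√(gD⁵h_f/L)·ln[ε/(3.7D) + √(3.17ν²L/(gD³h_f))]
√(gD⁵h_f/L) = √(9.81·0.584⁵·5.34/639) = 0.07463
ε/(3.7D) = 5.55×10^-5; √(3.17ν²L/(gD³h_f)) = 2.15×10^-5
Q = -0.965·0.07463·ln(7.699×10^-5) = 0.6821 m³/s
Check: V = 2.55 m/s, Re = 9.66×10^5, f = 0.01486, h_f = 5.37 m ≈ 5.34 m ✓

Q ≈ 0.682 m³/s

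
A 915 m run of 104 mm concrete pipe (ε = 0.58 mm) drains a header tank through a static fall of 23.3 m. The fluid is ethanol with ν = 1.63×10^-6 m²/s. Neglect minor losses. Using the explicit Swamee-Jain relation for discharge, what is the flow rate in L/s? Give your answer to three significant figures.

Q ≈ 10.7 L/s

Swamee-Jain (Type II): Q = -0.965·√(gD⁵h_f/L)·ln[ε/(3.7D) + √(3.17ν²L/(gD³h_f))]
√(gD⁵h_f/L) = √(9.81·0.104⁵·23.3/915) = 0.001743
ε/(3.7D) = 0.00151; √(3.17ν²L/(gD³h_f)) = 1.73×10^-4
Q = -0.965·0.001743·ln(0.001680) = 0.01075 m³/s
Check: V = 1.27 m/s, Re = 8.07×10^4, f = 0.03276, h_f = 23.5 m ≈ 23.3 m ✓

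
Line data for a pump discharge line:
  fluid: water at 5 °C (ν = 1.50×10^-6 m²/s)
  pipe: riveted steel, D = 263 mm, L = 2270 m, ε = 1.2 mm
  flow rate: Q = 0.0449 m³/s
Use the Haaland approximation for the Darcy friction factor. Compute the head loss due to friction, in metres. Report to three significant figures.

V = 4Q/(πD²) = 4·0.0449/(π·0.263²) = 0.8265 m/s
Re = VD/ν = 0.8265·0.263/1.50×10^-6 = 1.45×10^5 → turbulent
ε/D = 1.2/263 = 0.00456
Haaland: f = 0.03023
h_f = f(L/D)V²/(2g) = 0.03023·(2270/0.263)·0.8265²/(2·9.81) = 9.084 m

h_f ≈ 9.08 m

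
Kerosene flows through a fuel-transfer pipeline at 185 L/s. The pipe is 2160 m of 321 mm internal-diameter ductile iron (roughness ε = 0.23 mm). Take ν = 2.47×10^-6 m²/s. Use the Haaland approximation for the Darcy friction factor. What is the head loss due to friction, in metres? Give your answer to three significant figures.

h_f ≈ 34.5 m

V = 4Q/(πD²) = 4·0.185/(π·0.321²) = 2.286 m/s
Re = VD/ν = 2.286·0.321/2.47×10^-6 = 2.97×10^5 → turbulent
ε/D = 0.23/321 = 7.17×10^-4
Haaland: f = 0.01924
h_f = f(L/D)V²/(2g) = 0.01924·(2160/0.321)·2.286²/(2·9.81) = 34.48 m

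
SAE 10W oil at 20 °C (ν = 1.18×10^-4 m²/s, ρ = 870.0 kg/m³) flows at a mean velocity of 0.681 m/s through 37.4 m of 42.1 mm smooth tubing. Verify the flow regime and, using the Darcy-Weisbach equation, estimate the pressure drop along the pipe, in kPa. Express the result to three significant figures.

Δp ≈ 47.2 kPa

Re = VD/ν = 0.681·0.04210/1.18×10^-4 = 243 → laminar (Re < 2300)
f = 64/Re = 0.2634
h_f = f(L/D)V²/(2g) = 0.2634·(37.4/0.04210)·0.681²/(2·9.81) = 5.531 m
Δp = ρg·h_f = 870.0·9.81·5.531 = 47.21 kPa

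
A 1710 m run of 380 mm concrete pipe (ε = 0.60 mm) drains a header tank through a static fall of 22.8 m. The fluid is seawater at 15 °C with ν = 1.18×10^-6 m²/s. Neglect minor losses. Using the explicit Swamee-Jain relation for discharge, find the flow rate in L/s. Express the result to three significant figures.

Swamee-Jain (Type II): Q = -0.965·√(gD⁵h_f/L)·ln[ε/(3.7D) + √(3.17ν²L/(gD³h_f))]
√(gD⁵h_f/L) = √(9.81·0.380⁵·22.8/1710) = 0.03219
ε/(3.7D) = 4.27×10^-4; √(3.17ν²L/(gD³h_f)) = 2.48×10^-5
Q = -0.965·0.03219·ln(4.515×10^-4) = 0.2393 m³/s
Check: V = 2.11 m/s, Re = 6.79×10^5, f = 0.02244, h_f = 22.9 m ≈ 22.8 m ✓

Q ≈ 239 L/s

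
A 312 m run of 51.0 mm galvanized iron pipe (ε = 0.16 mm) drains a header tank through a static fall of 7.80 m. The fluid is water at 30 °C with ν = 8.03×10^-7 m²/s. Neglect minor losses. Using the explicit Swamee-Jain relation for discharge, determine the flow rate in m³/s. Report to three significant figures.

Q ≈ 0.00191 m³/s

Swamee-Jain (Type II): Q = -0.965·√(gD⁵h_f/L)·ln[ε/(3.7D) + √(3.17ν²L/(gD³h_f))]
√(gD⁵h_f/L) = √(9.81·0.0510⁵·7.80/312) = 2.909×10^-4
ε/(3.7D) = 8.48×10^-4; √(3.17ν²L/(gD³h_f)) = 2.51×10^-4
Q = -0.965·2.909×10^-4·ln(0.001099) = 0.001913 m³/s
Check: V = 0.936 m/s, Re = 5.95×10^4, f = 0.02885, h_f = 7.88 m ≈ 7.80 m ✓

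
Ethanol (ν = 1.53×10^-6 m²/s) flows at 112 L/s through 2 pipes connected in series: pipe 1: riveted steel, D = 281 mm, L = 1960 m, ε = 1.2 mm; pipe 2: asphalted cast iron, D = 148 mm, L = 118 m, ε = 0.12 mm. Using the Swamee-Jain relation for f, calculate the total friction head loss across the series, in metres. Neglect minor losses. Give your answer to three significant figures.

Pipe 1: V = 1.806 m/s, Re = 3.32×10^5, ε/D = 0.00427, f = 0.02942, h_1 = f(L/D)V²/2g = 34.11 m
Pipe 2: V = 6.510 m/s, Re = 6.30×10^5, ε/D = 8.11×10^-4, f = 0.01934, h_2 = f(L/D)V²/2g = 33.31 m
Series → Q common, losses add: H = Σh = 67.42 m

H ≈ 67.4 m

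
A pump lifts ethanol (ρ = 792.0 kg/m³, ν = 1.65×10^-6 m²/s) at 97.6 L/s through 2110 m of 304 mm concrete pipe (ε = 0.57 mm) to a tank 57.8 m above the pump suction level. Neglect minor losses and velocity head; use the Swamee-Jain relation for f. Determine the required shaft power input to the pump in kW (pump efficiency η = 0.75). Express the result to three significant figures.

V = 4Q/(πD²) = 1.345 m/s; Re = 2.48×10^5; ε/D = 0.00187; f = 0.02394
h_f = f(L/D)V²/2g = 15.31 m
Total head H = z + h_f = 57.8 + 15.31 = 73.11 m
P_hyd = ρgQH = 792.0·9.81·0.0976·73.11 = 55.44 kW
P_shaft = P_hyd/η = 55.44/0.75 = 73.92 kW

P_shaft ≈ 73.9 kW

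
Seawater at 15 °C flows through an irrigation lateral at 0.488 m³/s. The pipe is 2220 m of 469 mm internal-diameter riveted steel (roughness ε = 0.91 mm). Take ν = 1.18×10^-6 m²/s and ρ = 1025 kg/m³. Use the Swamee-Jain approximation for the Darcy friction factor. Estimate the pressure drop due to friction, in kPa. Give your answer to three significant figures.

Δp ≈ 454 kPa

V = 4Q/(πD²) = 4·0.488/(π·0.469²) = 2.825 m/s
Re = VD/ν = 2.825·0.469/1.18×10^-6 = 1.12×10^6 → turbulent
ε/D = 0.91/469 = 0.00194
Swamee-Jain: f = 0.02347
h_f = f(L/D)V²/(2g) = 0.02347·(2220/0.469)·2.825²/(2·9.81) = 45.18 m
Δp = ρg·h_f = 1025·9.81·45.18 = 454.3 kPa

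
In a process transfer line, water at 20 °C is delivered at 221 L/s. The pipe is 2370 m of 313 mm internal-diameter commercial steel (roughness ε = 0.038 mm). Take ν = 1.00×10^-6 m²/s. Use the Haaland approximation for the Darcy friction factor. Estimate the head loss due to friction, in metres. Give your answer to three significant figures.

V = 4Q/(πD²) = 4·0.221/(π·0.313²) = 2.872 m/s
Re = VD/ν = 2.872·0.313/1.00×10^-6 = 8.99×10^5 → turbulent
ε/D = 0.038/313 = 1.21×10^-4
Haaland: f = 0.01374
h_f = f(L/D)V²/(2g) = 0.01374·(2370/0.313)·2.872²/(2·9.81) = 43.74 m

h_f ≈ 43.7 m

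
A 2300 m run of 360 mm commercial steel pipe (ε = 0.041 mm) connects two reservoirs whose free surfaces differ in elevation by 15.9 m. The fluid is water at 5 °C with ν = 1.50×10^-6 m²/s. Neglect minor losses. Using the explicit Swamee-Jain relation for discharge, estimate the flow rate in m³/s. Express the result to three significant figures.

Swamee-Jain (Type II): Q = -0.965·√(gD⁵h_f/L)·ln[ε/(3.7D) + √(3.17ν²L/(gD³h_f))]
√(gD⁵h_f/L) = √(9.81·0.360⁵·15.9/2300) = 0.02025
ε/(3.7D) = 3.08×10^-5; √(3.17ν²L/(gD³h_f)) = 4.75×10^-5
Q = -0.965·0.02025·ln(7.826×10^-5) = 0.1848 m³/s
Check: V = 1.82 m/s, Re = 4.36×10^5, f = 0.01486, h_f = 15.9 m ≈ 15.9 m ✓

Q ≈ 0.185 m³/s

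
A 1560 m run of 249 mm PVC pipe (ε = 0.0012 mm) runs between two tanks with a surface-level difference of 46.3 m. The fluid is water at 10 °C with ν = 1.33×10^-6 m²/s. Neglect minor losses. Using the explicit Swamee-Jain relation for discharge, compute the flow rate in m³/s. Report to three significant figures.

Q ≈ 0.165 m³/s

Swamee-Jain (Type II): Q = -0.965·√(gD⁵h_f/L)·ln[ε/(3.7D) + √(3.17ν²L/(gD³h_f))]
√(gD⁵h_f/L) = √(9.81·0.249⁵·46.3/1560) = 0.01669
ε/(3.7D) = 1.30×10^-6; √(3.17ν²L/(gD³h_f)) = 3.53×10^-5
Q = -0.965·0.01669·ln(3.662×10^-5) = 0.1646 m³/s
Check: V = 3.38 m/s, Re = 6.33×10^5, f = 0.01265, h_f = 46.1 m ≈ 46.3 m ✓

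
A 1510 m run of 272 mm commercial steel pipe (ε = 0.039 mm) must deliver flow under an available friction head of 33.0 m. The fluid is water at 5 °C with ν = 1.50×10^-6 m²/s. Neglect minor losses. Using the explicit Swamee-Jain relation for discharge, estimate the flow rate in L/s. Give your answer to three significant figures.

Q ≈ 163 L/s

Swamee-Jain (Type II): Q = -0.965·√(gD⁵h_f/L)·ln[ε/(3.7D) + √(3.17ν²L/(gD³h_f))]
√(gD⁵h_f/L) = √(9.81·0.272⁵·33.0/1510) = 0.01787
ε/(3.7D) = 3.88×10^-5; √(3.17ν²L/(gD³h_f)) = 4.07×10^-5
Q = -0.965·0.01787·ln(7.941×10^-5) = 0.1628 m³/s
Check: V = 2.80 m/s, Re = 5.08×10^5, f = 0.01493, h_f = 33.1 m ≈ 33.0 m ✓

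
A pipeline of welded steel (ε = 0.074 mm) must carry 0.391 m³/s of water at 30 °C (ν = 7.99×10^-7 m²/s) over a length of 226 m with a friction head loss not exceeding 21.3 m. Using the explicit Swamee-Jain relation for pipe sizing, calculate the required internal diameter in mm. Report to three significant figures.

D ≈ 293 mm

Swamee-Jain (Type III): D = 0.66·[ε^1.25·(LQ²/(gh_f))^4.75 + ν·Q^9.4·(L/(gh_f))^5.2]^0.04
LQ²/(gh_f) = 0.1654; L/(gh_f) = 1.082
Term 1 = ε^1.25·(…)^4.75 = 1.33×10^-9; Term 2 = ν·Q^9.4·(…)^5.2 = 1.76×10^-10
D = 0.66·(1.33×10^-9 + 1.76×10^-10)^0.04 = 0.2929 m = 293 mm
Check: V = 5.80 m/s, Re = 2.13×10^6, f = 0.01489, h_f = 19.7 m ≈ 21.3 m ✓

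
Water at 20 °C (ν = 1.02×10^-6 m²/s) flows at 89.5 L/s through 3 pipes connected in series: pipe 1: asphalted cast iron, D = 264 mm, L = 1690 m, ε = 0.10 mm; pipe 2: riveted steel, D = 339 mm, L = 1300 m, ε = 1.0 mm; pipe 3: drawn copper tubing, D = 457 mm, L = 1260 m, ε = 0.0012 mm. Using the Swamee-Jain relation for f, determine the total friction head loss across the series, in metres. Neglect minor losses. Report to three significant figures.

Pipe 1: V = 1.635 m/s, Re = 4.23×10^5, ε/D = 3.79×10^-4, f = 0.01715, h_1 = f(L/D)V²/2g = 14.96 m
Pipe 2: V = 0.9916 m/s, Re = 3.30×10^5, ε/D = 0.00295, f = 0.02660, h_2 = f(L/D)V²/2g = 5.112 m
Pipe 3: V = 0.5456 m/s, Re = 2.44×10^5, ε/D = 2.63×10^-6, f = 0.01497, h_3 = f(L/D)V²/2g = 0.6263 m
Series → Q common, losses add: H = Σh = 20.69 m

H ≈ 20.7 m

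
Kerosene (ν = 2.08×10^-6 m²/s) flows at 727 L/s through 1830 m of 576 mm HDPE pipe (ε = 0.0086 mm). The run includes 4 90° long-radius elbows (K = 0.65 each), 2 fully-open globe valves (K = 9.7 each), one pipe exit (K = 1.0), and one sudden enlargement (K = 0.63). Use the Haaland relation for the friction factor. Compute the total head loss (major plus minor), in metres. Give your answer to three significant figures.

H_L ≈ 24.9 m

V = 4Q/(πD²) = 2.790 m/s; V²/2g = 0.3967 m
Re = 7.73×10^5, ε/D = 1.49×10^-5 → f = 0.01234 (Haaland)
Major: h_f = f(L/D)·V²/2g = 0.01234·3177·0.3967 = 15.55 m
Minor: ΣK = 23.6; h_m = ΣK·V²/2g = 9.375 m
Total H_L = 15.55 + 9.375 = 24.93 m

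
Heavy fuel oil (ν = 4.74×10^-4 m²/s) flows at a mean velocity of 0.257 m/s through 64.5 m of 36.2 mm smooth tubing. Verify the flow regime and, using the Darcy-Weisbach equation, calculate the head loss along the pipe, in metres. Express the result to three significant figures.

Re = VD/ν = 0.257·0.03620/4.74×10^-4 = 19.6 → laminar (Re < 2300)
f = 64/Re = 3.261
h_f = f(L/D)V²/(2g) = 3.261·(64.5/0.03620)·0.257²/(2·9.81) = 19.56 m

h_f ≈ 19.6 m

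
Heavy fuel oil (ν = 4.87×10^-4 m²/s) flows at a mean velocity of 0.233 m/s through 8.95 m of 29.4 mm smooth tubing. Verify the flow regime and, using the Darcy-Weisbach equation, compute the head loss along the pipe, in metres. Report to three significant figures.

h_f ≈ 3.83 m

Re = VD/ν = 0.233·0.02940/4.87×10^-4 = 14.1 → laminar (Re < 2300)
f = 64/Re = 4.550
h_f = f(L/D)V²/(2g) = 4.550·(8.95/0.02940)·0.233²/(2·9.81) = 3.833 m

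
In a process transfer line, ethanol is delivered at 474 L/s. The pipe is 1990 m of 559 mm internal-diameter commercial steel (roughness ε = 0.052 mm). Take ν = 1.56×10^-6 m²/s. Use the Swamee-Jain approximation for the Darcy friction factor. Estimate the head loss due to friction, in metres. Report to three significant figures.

V = 4Q/(πD²) = 4·0.474/(π·0.559²) = 1.931 m/s
Re = VD/ν = 1.931·0.559/1.56×10^-6 = 6.92×10^5 → turbulent
ε/D = 0.052/559 = 9.30×10^-5
Swamee-Jain: f = 0.01388
h_f = f(L/D)V²/(2g) = 0.01388·(1990/0.559)·1.931²/(2·9.81) = 9.393 m

h_f ≈ 9.39 m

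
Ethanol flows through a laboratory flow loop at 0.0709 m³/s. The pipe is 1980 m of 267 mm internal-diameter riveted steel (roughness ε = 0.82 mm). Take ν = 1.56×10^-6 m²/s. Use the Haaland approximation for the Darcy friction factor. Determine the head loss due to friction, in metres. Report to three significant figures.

h_f ≈ 16.3 m

V = 4Q/(πD²) = 4·0.0709/(π·0.267²) = 1.266 m/s
Re = VD/ν = 1.266·0.267/1.56×10^-6 = 2.17×10^5 → turbulent
ε/D = 0.82/267 = 0.00307
Haaland: f = 0.02694
h_f = f(L/D)V²/(2g) = 0.02694·(1980/0.267)·1.266²/(2·9.81) = 16.33 m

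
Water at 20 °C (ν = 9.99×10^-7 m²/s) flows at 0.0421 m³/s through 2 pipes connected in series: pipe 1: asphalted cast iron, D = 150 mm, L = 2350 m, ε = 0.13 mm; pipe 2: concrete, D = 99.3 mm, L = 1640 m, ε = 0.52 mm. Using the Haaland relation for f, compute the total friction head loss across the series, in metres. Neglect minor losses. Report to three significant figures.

H ≈ 861 m

Pipe 1: V = 2.382 m/s, Re = 3.58×10^5, ε/D = 8.67×10^-4, f = 0.01980, h_1 = f(L/D)V²/2g = 89.74 m
Pipe 2: V = 5.436 m/s, Re = 5.40×10^5, ε/D = 0.00524, f = 0.03102, h_2 = f(L/D)V²/2g = 771.5 m
Series → Q common, losses add: H = Σh = 861.3 m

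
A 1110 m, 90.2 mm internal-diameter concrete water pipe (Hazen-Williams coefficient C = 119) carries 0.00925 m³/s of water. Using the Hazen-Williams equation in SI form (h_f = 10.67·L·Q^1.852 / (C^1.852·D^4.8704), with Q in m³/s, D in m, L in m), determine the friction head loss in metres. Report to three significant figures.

h_f ≈ 35.6 m

h_f = 10.67·1110·0.00925^1.852 / (119^1.852·0.0902^4.8704) = 35.60 m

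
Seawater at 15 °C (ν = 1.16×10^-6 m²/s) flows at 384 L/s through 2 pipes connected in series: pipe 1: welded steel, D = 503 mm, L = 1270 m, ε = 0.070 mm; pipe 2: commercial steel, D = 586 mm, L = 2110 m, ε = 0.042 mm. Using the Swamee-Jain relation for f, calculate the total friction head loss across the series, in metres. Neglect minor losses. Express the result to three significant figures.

Pipe 1: V = 1.932 m/s, Re = 8.38×10^5, ε/D = 1.39×10^-4, f = 0.01423, h_1 = f(L/D)V²/2g = 6.840 m
Pipe 2: V = 1.424 m/s, Re = 7.19×10^5, ε/D = 7.17×10^-5, f = 0.01352, h_2 = f(L/D)V²/2g = 5.030 m
Series → Q common, losses add: H = Σh = 11.87 m

H ≈ 11.9 m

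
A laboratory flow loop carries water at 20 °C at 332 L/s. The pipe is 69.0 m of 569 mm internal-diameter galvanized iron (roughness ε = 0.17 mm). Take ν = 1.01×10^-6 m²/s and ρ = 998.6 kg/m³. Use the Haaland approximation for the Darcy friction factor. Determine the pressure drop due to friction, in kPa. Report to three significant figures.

V = 4Q/(πD²) = 4·0.332/(π·0.569²) = 1.306 m/s
Re = VD/ν = 1.306·0.569/1.01×10^-6 = 7.36×10^5 → turbulent
ε/D = 0.17/569 = 2.99×10^-4
Haaland: f = 0.01580
h_f = f(L/D)V²/(2g) = 0.01580·(69.0/0.569)·1.306²/(2·9.81) = 0.1665 m
Δp = ρg·h_f = 998.6·9.81·0.1665 = 1.631 kPa

Δp ≈ 1.63 kPa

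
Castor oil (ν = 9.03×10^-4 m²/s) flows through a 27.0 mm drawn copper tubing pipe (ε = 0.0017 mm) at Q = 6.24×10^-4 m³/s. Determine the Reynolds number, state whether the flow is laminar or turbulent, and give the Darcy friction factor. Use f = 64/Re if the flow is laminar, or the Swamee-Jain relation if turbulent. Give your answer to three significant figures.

V = 4Q/(πD²) = 1.090 m/s
Re = VD/ν = 1.090·0.0270/9.03×10^-4 = 32.6
Re < 2300 → laminar → f = 64/Re = 1.964

Re ≈ 32.6; laminar; f = 64/Re ≈ 1.96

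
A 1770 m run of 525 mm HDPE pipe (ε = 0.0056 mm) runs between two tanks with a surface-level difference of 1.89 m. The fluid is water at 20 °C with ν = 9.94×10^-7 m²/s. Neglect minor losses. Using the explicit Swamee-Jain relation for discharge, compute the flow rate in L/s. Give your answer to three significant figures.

Swamee-Jain (Type II): Q = -0.965·√(gD⁵h_f/L)·ln[ε/(3.7D) + √(3.17ν²L/(gD³h_f))]
√(gD⁵h_f/L) = √(9.81·0.525⁵·1.89/1770) = 0.02044
ε/(3.7D) = 2.88×10^-6; √(3.17ν²L/(gD³h_f)) = 4.55×10^-5
Q = -0.965·0.02044·ln(4.834×10^-5) = 0.1960 m³/s
Check: V = 0.905 m/s, Re = 4.78×10^5, f = 0.01336, h_f = 1.88 m ≈ 1.89 m ✓

Q ≈ 196 L/s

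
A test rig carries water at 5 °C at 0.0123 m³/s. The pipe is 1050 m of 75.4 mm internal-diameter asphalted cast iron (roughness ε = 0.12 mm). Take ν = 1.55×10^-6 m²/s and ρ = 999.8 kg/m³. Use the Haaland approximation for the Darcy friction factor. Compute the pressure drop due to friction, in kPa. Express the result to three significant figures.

V = 4Q/(πD²) = 4·0.0123/(π·0.0754²) = 2.755 m/s
Re = VD/ν = 2.755·0.0754/1.55×10^-6 = 1.34×10^5 → turbulent
ε/D = 0.12/75.4 = 0.00159
Haaland: f = 0.02343
h_f = f(L/D)V²/(2g) = 0.02343·(1050/0.0754)·2.755²/(2·9.81) = 126.2 m
Δp = ρg·h_f = 999.8·9.81·126.2 = 1238 kPa

Δp ≈ 1240 kPa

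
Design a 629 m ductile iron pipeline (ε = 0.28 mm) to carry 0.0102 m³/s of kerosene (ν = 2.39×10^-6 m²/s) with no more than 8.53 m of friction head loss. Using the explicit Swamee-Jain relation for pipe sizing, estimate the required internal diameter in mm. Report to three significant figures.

D ≈ 114 mm

Swamee-Jain (Type III): D = 0.66·[ε^1.25·(LQ²/(gh_f))^4.75 + ν·Q^9.4·(L/(gh_f))^5.2]^0.04
LQ²/(gh_f) = 7.820×10^-4; L/(gh_f) = 7.517
Term 1 = ε^1.25·(…)^4.75 = 6.34×10^-20; Term 2 = ν·Q^9.4·(…)^5.2 = 1.64×10^-20
D = 0.66·(6.34×10^-20 + 1.64×10^-20)^0.04 = 0.1137 m = 114 mm
Check: V = 1.01 m/s, Re = 4.78×10^4, f = 0.02793, h_f = 7.96 m ≈ 8.53 m ✓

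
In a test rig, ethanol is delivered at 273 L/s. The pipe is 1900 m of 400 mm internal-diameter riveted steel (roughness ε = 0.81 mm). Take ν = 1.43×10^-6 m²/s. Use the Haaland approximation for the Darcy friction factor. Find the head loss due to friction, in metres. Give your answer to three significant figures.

V = 4Q/(πD²) = 4·0.273/(π·0.400²) = 2.172 m/s
Re = VD/ν = 2.172·0.400/1.43×10^-6 = 6.08×10^5 → turbulent
ε/D = 0.81/400 = 0.00203
Haaland: f = 0.02381
h_f = f(L/D)V²/(2g) = 0.02381·(1900/0.400)·2.172²/(2·9.81) = 27.20 m

h_f ≈ 27.2 m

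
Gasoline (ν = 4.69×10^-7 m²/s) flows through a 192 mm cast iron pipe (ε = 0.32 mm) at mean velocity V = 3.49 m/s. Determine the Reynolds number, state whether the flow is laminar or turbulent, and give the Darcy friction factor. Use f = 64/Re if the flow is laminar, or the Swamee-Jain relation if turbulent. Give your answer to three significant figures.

Re ≈ 1.43×10^6; turbulent; f ≈ 0.0225

Re = VD/ν = 3.490·0.192/4.69×10^-7 = 1.43×10^6
Re > 4000 → turbulent; ε/D = 0.00167
Swamee-Jain: f = 0.02254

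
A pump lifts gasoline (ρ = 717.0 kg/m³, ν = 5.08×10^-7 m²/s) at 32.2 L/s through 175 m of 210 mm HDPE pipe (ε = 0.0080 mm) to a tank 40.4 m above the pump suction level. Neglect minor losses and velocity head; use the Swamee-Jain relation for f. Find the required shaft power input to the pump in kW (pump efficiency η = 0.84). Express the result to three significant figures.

P_shaft ≈ 11.0 kW

V = 4Q/(πD²) = 0.9297 m/s; Re = 3.84×10^5; ε/D = 3.81×10^-5; f = 0.01423
h_f = f(L/D)V²/2g = 0.5224 m
Total head H = z + h_f = 40.4 + 0.5224 = 40.92 m
P_hyd = ρgQH = 717.0·9.81·0.0322·40.92 = 9.268 kW
P_shaft = P_hyd/η = 9.268/0.84 = 11.03 kW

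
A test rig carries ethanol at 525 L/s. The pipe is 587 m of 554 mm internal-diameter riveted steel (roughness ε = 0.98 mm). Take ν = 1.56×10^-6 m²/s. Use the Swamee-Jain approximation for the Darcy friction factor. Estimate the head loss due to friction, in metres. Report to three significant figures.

V = 4Q/(πD²) = 4·0.525/(π·0.554²) = 2.178 m/s
Re = VD/ν = 2.178·0.554/1.56×10^-6 = 7.73×10^5 → turbulent
ε/D = 0.98/554 = 0.00177
Swamee-Jain: f = 0.02303
h_f = f(L/D)V²/(2g) = 0.02303·(587/0.554)·2.178²/(2·9.81) = 5.898 m

h_f ≈ 5.90 m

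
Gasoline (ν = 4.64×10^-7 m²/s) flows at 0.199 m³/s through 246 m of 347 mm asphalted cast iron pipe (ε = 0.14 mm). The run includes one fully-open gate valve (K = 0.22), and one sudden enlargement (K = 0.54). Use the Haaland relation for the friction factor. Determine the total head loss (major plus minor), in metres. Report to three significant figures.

V = 4Q/(πD²) = 2.104 m/s; V²/2g = 0.2257 m
Re = 1.57×10^6, ε/D = 4.03×10^-4 → f = 0.01629 (Haaland)
Major: h_f = f(L/D)·V²/2g = 0.01629·708.9·0.2257 = 2.606 m
Minor: ΣK = 0.760; h_m = ΣK·V²/2g = 0.1715 m
Total H_L = 2.606 + 0.1715 = 2.778 m

H_L ≈ 2.78 m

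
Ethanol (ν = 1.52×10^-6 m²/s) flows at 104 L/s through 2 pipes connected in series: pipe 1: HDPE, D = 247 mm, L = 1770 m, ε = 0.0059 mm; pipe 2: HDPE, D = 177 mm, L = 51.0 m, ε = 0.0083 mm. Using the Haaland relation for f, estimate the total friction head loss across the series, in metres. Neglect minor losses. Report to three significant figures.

H ≈ 27.9 m

Pipe 1: V = 2.170 m/s, Re = 3.53×10^5, ε/D = 2.39×10^-5, f = 0.01414, h_1 = f(L/D)V²/2g = 24.33 m
Pipe 2: V = 4.227 m/s, Re = 4.92×10^5, ε/D = 4.69×10^-5, f = 0.01367, h_2 = f(L/D)V²/2g = 3.585 m
Series → Q common, losses add: H = Σh = 27.92 m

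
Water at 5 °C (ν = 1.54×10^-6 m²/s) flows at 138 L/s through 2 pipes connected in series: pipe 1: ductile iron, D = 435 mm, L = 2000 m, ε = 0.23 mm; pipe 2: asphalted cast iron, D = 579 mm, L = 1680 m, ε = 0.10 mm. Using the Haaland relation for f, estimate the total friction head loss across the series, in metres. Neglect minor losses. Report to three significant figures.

Pipe 1: V = 0.9286 m/s, Re = 2.62×10^5, ε/D = 5.29×10^-4, f = 0.01840, h_1 = f(L/D)V²/2g = 3.718 m
Pipe 2: V = 0.5241 m/s, Re = 1.97×10^5, ε/D = 1.73×10^-4, f = 0.01672, h_2 = f(L/D)V²/2g = 0.6794 m
Series → Q common, losses add: H = Σh = 4.397 m

H ≈ 4.40 m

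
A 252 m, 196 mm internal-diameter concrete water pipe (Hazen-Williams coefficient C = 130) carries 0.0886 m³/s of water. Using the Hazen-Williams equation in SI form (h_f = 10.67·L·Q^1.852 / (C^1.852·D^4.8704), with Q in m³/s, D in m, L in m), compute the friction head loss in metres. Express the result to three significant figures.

h_f = 10.67·252·0.0886^1.852 / (130^1.852·0.196^4.8704) = 10.28 m

h_f ≈ 10.3 m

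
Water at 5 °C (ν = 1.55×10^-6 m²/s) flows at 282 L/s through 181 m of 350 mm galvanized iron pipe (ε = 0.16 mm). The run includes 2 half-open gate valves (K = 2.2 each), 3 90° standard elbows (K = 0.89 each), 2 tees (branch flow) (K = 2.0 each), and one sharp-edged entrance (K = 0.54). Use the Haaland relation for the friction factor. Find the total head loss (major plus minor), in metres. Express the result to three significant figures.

V = 4Q/(πD²) = 2.931 m/s; V²/2g = 0.4379 m
Re = 6.62×10^5, ε/D = 4.57×10^-4 → f = 0.01709 (Haaland)
Major: h_f = f(L/D)·V²/2g = 0.01709·517.1·0.4379 = 3.871 m
Minor: ΣK = 11.6; h_m = ΣK·V²/2g = 5.084 m
Total H_L = 3.871 + 5.084 = 8.955 m

H_L ≈ 8.95 m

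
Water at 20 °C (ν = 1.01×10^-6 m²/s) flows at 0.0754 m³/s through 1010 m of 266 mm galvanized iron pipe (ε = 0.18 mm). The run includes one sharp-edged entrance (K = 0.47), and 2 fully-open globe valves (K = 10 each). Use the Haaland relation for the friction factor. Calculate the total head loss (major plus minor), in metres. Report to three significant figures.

H_L ≈ 8.64 m

V = 4Q/(πD²) = 1.357 m/s; V²/2g = 0.09383 m
Re = 3.57×10^5, ε/D = 6.77×10^-4 → f = 0.01887 (Haaland)
Major: h_f = f(L/D)·V²/2g = 0.01887·3797·0.09383 = 6.722 m
Minor: ΣK = 20.5; h_m = ΣK·V²/2g = 1.921 m
Total H_L = 6.722 + 1.921 = 8.643 m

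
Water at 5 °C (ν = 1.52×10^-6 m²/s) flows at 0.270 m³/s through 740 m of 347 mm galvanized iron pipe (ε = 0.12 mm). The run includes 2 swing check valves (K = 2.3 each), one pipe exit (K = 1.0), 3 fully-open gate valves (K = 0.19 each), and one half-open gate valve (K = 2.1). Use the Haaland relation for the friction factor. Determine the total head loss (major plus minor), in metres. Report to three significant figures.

V = 4Q/(πD²) = 2.855 m/s; V²/2g = 0.4155 m
Re = 6.52×10^5, ε/D = 3.46×10^-4 → f = 0.01628 (Haaland)
Major: h_f = f(L/D)·V²/2g = 0.01628·2133·0.4155 = 14.43 m
Minor: ΣK = 8.27; h_m = ΣK·V²/2g = 3.436 m
Total H_L = 14.43 + 3.436 = 17.86 m

H_L ≈ 17.9 m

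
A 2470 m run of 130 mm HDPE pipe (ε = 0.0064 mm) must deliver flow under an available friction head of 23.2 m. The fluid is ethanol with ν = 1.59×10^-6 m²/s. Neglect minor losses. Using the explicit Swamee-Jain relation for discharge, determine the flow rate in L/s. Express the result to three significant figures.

Q ≈ 15.1 L/s

Swamee-Jain (Type II): Q = -0.965·√(gD⁵h_f/L)·ln[ε/(3.7D) + √(3.17ν²L/(gD³h_f))]
√(gD⁵h_f/L) = √(9.81·0.130⁵·23.2/2470) = 0.001850
ε/(3.7D) = 1.33×10^-5; √(3.17ν²L/(gD³h_f)) = 1.99×10^-4
Q = -0.965·0.001850·ln(2.123×10^-4) = 0.01510 m³/s
Check: V = 1.14 m/s, Re = 9.30×10^4, f = 0.01842, h_f = 23.1 m ≈ 23.2 m ✓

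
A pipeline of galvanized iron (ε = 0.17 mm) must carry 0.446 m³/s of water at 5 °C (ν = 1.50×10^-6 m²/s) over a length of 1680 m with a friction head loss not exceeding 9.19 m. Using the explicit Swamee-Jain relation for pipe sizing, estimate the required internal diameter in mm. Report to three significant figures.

Swamee-Jain (Type III): D = 0.66·[ε^1.25·(LQ²/(gh_f))^4.75 + ν·Q^9.4·(L/(gh_f))^5.2]^0.04
LQ²/(gh_f) = 3.707; L/(gh_f) = 18.63
Term 1 = ε^1.25·(…)^4.75 = 0.00979; Term 2 = ν·Q^9.4·(…)^5.2 = 0.00306
D = 0.66·(0.00979 + 0.00306)^0.04 = 0.5545 m = 554 mm
Check: V = 1.85 m/s, Re = 6.83×10^5, f = 0.01611, h_f = 8.49 m ≈ 9.19 m ✓

D ≈ 554 mm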